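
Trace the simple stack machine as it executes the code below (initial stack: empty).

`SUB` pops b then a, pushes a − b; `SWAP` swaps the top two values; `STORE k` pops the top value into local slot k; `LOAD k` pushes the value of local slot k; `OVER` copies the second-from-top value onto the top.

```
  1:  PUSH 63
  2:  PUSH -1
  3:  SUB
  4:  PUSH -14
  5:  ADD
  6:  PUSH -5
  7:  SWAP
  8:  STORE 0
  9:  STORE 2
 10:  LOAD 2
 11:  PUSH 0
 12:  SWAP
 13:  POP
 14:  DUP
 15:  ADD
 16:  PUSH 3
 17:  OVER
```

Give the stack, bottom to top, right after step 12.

PUSH 63  → 63
PUSH -1  → 63 -1
SUB      → 64
PUSH -14 → 64 -14
ADD      → 50
PUSH -5  → 50 -5
SWAP     → -5 50
STORE 0  → -5
STORE 2  → (empty)
LOAD 2   → -5
PUSH 0   → -5 0
SWAP     → 0 -5

[0, -5]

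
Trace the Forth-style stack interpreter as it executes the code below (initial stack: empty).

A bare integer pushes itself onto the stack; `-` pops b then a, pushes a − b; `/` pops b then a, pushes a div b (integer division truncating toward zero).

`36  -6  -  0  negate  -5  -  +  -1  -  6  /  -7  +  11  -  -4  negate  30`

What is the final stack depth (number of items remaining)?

36      [36]
-6      [36, -6]
-       [42]
0       [42, 0]
negate  [42, 0]
-5      [42, 0, -5]
-       [42, 5]
+       [47]
-1      [47, -1]
-       [48]
6       [48, 6]
/       [8]
-7      [8, -7]
+       [1]
11      [1, 11]
-       [-10]
-4      [-10, -4]
negate  [-10, 4]
30      [-10, 4, 30]

3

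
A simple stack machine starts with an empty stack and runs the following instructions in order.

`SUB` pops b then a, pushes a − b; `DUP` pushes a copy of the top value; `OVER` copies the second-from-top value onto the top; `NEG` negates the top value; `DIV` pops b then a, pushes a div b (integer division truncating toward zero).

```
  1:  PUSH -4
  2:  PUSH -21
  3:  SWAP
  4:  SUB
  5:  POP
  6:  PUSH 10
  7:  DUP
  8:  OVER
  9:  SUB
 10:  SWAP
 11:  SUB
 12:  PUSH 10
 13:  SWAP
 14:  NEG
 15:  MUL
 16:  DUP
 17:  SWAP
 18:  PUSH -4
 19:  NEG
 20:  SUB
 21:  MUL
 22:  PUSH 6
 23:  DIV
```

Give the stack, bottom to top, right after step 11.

PUSH -4   -4
PUSH -21  -4 -21
SWAP      -21 -4
SUB       -17
POP       (empty)
PUSH 10   10
DUP       10 10
OVER      10 10 10
SUB       10 0
SWAP      0 10
SUB       -10

[-10]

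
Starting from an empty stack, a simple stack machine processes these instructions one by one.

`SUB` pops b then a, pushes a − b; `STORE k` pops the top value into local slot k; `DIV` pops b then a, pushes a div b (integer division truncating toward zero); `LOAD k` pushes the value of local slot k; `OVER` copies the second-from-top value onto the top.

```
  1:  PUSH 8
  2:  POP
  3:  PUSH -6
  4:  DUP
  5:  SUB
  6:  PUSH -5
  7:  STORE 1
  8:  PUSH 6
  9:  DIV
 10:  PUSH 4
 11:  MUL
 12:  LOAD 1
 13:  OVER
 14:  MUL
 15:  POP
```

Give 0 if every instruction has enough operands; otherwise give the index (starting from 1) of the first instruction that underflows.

PUSH 8  -> 8
POP     -> (empty)
PUSH -6 -> -6
DUP     -> -6 -6
SUB     -> 0
PUSH -5 -> 0 -5
STORE 1 -> 0
PUSH 6  -> 0 6
DIV     -> 0
PUSH 4  -> 0 4
MUL     -> 0
LOAD 1  -> 0 -5
OVER    -> 0 -5 0
MUL     -> 0 0
POP     -> 0

0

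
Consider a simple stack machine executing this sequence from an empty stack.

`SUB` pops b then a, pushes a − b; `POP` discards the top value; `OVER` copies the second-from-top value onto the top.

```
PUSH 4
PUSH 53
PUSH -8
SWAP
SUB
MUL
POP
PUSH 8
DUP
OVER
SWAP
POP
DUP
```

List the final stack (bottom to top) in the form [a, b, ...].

[8, 8, 8]

PUSH 4  : [4]
PUSH 53 : [4, 53]
PUSH -8 : [4, 53, -8]
SWAP    : [4, -8, 53]
SUB     : [4, -61]
MUL     : [-244]
POP     : []
PUSH 8  : [8]
DUP     : [8, 8]
OVER    : [8, 8, 8]
SWAP    : [8, 8, 8]
POP     : [8, 8]
DUP     : [8, 8, 8]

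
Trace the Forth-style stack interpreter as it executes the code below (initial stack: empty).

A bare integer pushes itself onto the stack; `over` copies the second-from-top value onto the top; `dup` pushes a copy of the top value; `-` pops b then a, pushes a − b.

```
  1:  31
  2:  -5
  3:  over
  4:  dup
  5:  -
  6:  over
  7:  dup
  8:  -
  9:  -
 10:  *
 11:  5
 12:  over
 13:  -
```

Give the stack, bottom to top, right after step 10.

[31, 0]

31    [31]
-5    [31, -5]
over  [31, -5, 31]
dup   [31, -5, 31, 31]
-     [31, -5, 0]
over  [31, -5, 0, -5]
dup   [31, -5, 0, -5, -5]
-     [31, -5, 0, 0]
-     [31, -5, 0]
*     [31, 0]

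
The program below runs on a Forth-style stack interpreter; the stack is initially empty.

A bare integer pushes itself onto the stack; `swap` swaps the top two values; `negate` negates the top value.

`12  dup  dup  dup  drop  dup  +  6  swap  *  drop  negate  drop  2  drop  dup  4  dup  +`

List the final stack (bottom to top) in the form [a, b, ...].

12     : 12
dup    : 12 12
dup    : 12 12 12
dup    : 12 12 12 12
drop   : 12 12 12
dup    : 12 12 12 12
+      : 12 12 24
6      : 12 12 24 6
swap   : 12 12 6 24
*      : 12 12 144
drop   : 12 12
negate : 12 -12
drop   : 12
2      : 12 2
drop   : 12
dup    : 12 12
4      : 12 12 4
dup    : 12 12 4 4
+      : 12 12 8

[12, 12, 8]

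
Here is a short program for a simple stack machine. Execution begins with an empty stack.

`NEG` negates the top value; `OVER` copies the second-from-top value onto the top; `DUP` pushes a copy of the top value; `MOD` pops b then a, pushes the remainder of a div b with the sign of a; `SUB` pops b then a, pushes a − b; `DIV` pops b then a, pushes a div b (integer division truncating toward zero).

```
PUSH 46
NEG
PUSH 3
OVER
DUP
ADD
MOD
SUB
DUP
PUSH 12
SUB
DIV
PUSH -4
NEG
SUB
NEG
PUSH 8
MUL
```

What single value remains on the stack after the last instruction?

32

PUSH 46 : [46]
NEG     : [-46]
PUSH 3  : [-46, 3]
OVER    : [-46, 3, -46]
DUP     : [-46, 3, -46, -46]
ADD     : [-46, 3, -92]
MOD     : [-46, 3]
SUB     : [-49]
DUP     : [-49, -49]
PUSH 12 : [-49, -49, 12]
SUB     : [-49, -61]
DIV     : [0]
PUSH -4 : [0, -4]
NEG     : [0, 4]
SUB     : [-4]
NEG     : [4]
PUSH 8  : [4, 8]
MUL     : [32]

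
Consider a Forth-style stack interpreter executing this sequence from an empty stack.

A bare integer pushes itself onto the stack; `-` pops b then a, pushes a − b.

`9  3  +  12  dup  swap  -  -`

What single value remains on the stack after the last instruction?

9    → [9]
3    → [9, 3]
+    → [12]
12   → [12, 12]
dup  → [12, 12, 12]
swap → [12, 12, 12]
-    → [12, 0]
-    → [12]

12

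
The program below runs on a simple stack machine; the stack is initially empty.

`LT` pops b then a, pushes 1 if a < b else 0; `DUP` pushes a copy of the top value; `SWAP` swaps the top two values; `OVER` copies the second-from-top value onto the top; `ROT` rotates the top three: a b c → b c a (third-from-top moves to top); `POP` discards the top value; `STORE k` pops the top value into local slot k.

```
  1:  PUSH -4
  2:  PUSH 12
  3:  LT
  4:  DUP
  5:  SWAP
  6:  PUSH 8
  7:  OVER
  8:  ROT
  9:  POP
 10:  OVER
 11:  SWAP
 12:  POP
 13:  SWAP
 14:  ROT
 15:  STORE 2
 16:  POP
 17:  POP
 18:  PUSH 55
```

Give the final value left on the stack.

PUSH -4  -4
PUSH 12  -4 12
LT       1
DUP      1 1
SWAP     1 1
PUSH 8   1 1 8
OVER     1 1 8 1
ROT      1 8 1 1
POP      1 8 1
OVER     1 8 1 8
SWAP     1 8 8 1
POP      1 8 8
SWAP     1 8 8
ROT      8 8 1
STORE 2  8 8
POP      8
POP      (empty)
PUSH 55  55

55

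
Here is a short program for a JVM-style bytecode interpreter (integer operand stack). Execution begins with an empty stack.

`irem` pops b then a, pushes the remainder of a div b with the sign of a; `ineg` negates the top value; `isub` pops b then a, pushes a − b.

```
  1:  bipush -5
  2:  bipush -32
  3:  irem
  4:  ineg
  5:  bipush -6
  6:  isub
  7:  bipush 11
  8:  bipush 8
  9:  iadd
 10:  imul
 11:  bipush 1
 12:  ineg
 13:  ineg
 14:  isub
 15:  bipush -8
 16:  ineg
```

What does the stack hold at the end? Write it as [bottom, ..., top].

bipush -5   [-5]
bipush -32  [-5, -32]
irem        [-5]
ineg        [5]
bipush -6   [5, -6]
isub        [11]
bipush 11   [11, 11]
bipush 8    [11, 11, 8]
iadd        [11, 19]
imul        [209]
bipush 1    [209, 1]
ineg        [209, -1]
ineg        [209, 1]
isub        [208]
bipush -8   [208, -8]
ineg        [208, 8]

[208, 8]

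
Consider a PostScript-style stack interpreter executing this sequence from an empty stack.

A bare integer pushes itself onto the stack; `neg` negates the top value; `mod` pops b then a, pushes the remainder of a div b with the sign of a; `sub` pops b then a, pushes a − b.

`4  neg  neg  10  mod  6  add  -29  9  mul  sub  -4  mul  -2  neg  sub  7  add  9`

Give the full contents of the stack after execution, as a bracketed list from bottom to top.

4   : [4]
neg : [-4]
neg : [4]
10  : [4, 10]
mod : [4]
6   : [4, 6]
add : [10]
-29 : [10, -29]
9   : [10, -29, 9]
mul : [10, -261]
sub : [271]
-4  : [271, -4]
mul : [-1084]
-2  : [-1084, -2]
neg : [-1084, 2]
sub : [-1086]
7   : [-1086, 7]
add : [-1079]
9   : [-1079, 9]

[-1079, 9]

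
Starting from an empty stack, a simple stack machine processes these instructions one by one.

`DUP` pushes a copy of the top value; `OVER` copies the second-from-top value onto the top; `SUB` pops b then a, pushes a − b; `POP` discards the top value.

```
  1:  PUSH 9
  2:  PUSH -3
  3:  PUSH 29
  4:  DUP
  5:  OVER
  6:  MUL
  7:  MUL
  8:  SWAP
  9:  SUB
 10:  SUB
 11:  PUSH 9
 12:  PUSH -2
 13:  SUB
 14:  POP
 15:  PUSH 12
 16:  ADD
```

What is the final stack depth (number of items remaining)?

1

PUSH 9  : 9
PUSH -3 : 9 -3
PUSH 29 : 9 -3 29
DUP     : 9 -3 29 29
OVER    : 9 -3 29 29 29
MUL     : 9 -3 29 841
MUL     : 9 -3 24389
SWAP    : 9 24389 -3
SUB     : 9 24392
SUB     : -24383
PUSH 9  : -24383 9
PUSH -2 : -24383 9 -2
SUB     : -24383 11
POP     : -24383
PUSH 12 : -24383 12
ADD     : -24371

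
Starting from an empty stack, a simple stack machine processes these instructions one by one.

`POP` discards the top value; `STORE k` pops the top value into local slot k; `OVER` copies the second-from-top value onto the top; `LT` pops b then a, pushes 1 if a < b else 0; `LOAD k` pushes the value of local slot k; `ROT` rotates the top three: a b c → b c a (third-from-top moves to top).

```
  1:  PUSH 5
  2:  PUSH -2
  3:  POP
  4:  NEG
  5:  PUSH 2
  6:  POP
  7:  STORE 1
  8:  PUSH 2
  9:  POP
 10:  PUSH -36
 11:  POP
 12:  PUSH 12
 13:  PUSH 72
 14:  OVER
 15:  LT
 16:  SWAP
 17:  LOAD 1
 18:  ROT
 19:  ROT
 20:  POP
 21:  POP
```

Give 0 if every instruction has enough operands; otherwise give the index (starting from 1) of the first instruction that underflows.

0

PUSH 5    5
PUSH -2   5 -2
POP       5
NEG       -5
PUSH 2    -5 2
POP       -5
STORE 1   (empty)
PUSH 2    2
POP       (empty)
PUSH -36  -36
POP       (empty)
PUSH 12   12
PUSH 72   12 72
OVER      12 72 12
LT        12 0
SWAP      0 12
LOAD 1    0 12 -5
ROT       12 -5 0
ROT       -5 0 12
POP       -5 0
POP       -5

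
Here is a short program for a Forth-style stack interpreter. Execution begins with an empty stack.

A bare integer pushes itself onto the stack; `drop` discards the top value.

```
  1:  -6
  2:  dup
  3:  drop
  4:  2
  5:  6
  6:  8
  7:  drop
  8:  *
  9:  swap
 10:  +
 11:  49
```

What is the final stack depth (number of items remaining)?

-6    [-6]
dup   [-6, -6]
drop  [-6]
2     [-6, 2]
6     [-6, 2, 6]
8     [-6, 2, 6, 8]
drop  [-6, 2, 6]
*     [-6, 12]
swap  [12, -6]
+     [6]
49    [6, 49]

2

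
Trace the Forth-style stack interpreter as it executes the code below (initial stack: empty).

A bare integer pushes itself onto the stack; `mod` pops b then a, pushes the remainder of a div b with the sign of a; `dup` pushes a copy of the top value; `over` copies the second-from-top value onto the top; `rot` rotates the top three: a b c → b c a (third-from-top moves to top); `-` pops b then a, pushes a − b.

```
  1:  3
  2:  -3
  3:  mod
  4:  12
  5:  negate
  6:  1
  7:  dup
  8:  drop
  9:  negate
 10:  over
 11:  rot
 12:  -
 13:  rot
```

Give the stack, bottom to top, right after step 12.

[0, -1, 0]

3      -> 3
-3     -> 3 -3
mod    -> 0
12     -> 0 12
negate -> 0 -12
1      -> 0 -12 1
dup    -> 0 -12 1 1
drop   -> 0 -12 1
negate -> 0 -12 -1
over   -> 0 -12 -1 -12
rot    -> 0 -1 -12 -12
-      -> 0 -1 0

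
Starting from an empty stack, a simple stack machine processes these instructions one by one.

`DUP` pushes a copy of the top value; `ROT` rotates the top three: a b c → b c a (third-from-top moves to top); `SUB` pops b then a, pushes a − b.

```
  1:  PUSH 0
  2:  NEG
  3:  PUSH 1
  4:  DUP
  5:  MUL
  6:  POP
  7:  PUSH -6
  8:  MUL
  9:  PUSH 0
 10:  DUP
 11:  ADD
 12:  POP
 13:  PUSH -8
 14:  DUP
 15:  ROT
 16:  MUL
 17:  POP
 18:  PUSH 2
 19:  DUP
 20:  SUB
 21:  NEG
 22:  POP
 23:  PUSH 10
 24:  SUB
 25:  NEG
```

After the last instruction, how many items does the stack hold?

1

PUSH 0  → [0]
NEG     → [0]
PUSH 1  → [0, 1]
DUP     → [0, 1, 1]
MUL     → [0, 1]
POP     → [0]
PUSH -6 → [0, -6]
MUL     → [0]
PUSH 0  → [0, 0]
DUP     → [0, 0, 0]
ADD     → [0, 0]
POP     → [0]
PUSH -8 → [0, -8]
DUP     → [0, -8, -8]
ROT     → [-8, -8, 0]
MUL     → [-8, 0]
POP     → [-8]
PUSH 2  → [-8, 2]
DUP     → [-8, 2, 2]
SUB     → [-8, 0]
NEG     → [-8, 0]
POP     → [-8]
PUSH 10 → [-8, 10]
SUB     → [-18]
NEG     → [18]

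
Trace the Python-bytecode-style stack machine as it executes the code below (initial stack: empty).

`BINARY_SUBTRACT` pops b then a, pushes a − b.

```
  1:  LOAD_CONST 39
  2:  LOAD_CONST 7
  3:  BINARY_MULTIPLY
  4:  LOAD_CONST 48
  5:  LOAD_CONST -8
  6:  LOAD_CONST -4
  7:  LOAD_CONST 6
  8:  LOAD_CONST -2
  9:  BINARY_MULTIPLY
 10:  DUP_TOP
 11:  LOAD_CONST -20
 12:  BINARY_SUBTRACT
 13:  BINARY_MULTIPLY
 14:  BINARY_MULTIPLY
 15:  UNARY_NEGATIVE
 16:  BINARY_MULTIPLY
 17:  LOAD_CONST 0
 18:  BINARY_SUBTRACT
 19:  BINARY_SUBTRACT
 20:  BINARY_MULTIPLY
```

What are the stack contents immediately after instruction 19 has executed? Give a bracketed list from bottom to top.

[273, -3024]

LOAD_CONST 39   : [39]
LOAD_CONST 7    : [39, 7]
BINARY_MULTIPLY : [273]
LOAD_CONST 48   : [273, 48]
LOAD_CONST -8   : [273, 48, -8]
LOAD_CONST -4   : [273, 48, -8, -4]
LOAD_CONST 6    : [273, 48, -8, -4, 6]
LOAD_CONST -2   : [273, 48, -8, -4, 6, -2]
BINARY_MULTIPLY : [273, 48, -8, -4, -12]
DUP_TOP         : [273, 48, -8, -4, -12, -12]
LOAD_CONST -20  : [273, 48, -8, -4, -12, -12, -20]
BINARY_SUBTRACT : [273, 48, -8, -4, -12, 8]
BINARY_MULTIPLY : [273, 48, -8, -4, -96]
BINARY_MULTIPLY : [273, 48, -8, 384]
UNARY_NEGATIVE  : [273, 48, -8, -384]
BINARY_MULTIPLY : [273, 48, 3072]
LOAD_CONST 0    : [273, 48, 3072, 0]
BINARY_SUBTRACT : [273, 48, 3072]
BINARY_SUBTRACT : [273, -3024]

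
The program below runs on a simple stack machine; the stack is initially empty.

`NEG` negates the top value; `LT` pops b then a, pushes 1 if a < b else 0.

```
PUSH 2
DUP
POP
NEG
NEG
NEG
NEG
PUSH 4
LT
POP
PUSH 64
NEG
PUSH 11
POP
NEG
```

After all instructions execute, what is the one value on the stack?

PUSH 2  → [2]
DUP     → [2, 2]
POP     → [2]
NEG     → [-2]
NEG     → [2]
NEG     → [-2]
NEG     → [2]
PUSH 4  → [2, 4]
LT      → [1]
POP     → []
PUSH 64 → [64]
NEG     → [-64]
PUSH 11 → [-64, 11]
POP     → [-64]
NEG     → [64]

64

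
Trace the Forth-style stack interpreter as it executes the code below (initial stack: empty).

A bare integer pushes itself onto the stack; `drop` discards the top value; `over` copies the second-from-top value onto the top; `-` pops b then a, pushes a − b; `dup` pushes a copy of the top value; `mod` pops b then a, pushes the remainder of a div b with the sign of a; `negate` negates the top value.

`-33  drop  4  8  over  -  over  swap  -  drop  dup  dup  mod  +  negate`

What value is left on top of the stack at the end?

-4

-33     [-33]
drop    []
4       [4]
8       [4, 8]
over    [4, 8, 4]
-       [4, 4]
over    [4, 4, 4]
swap    [4, 4, 4]
-       [4, 0]
drop    [4]
dup     [4, 4]
dup     [4, 4, 4]
mod     [4, 0]
+       [4]
negate  [-4]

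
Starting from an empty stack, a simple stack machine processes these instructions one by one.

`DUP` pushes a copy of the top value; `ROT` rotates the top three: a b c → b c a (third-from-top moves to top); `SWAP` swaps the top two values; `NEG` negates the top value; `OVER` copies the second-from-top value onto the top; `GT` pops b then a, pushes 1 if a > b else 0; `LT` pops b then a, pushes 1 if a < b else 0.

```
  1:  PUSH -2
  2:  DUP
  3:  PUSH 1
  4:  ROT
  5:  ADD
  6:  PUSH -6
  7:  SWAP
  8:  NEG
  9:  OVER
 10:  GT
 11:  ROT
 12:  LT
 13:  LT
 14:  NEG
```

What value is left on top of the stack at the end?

PUSH -2  [-2]
DUP      [-2, -2]
PUSH 1   [-2, -2, 1]
ROT      [-2, 1, -2]
ADD      [-2, -1]
PUSH -6  [-2, -1, -6]
SWAP     [-2, -6, -1]
NEG      [-2, -6, 1]
OVER     [-2, -6, 1, -6]
GT       [-2, -6, 1]
ROT      [-6, 1, -2]
LT       [-6, 0]
LT       [1]
NEG      [-1]

-1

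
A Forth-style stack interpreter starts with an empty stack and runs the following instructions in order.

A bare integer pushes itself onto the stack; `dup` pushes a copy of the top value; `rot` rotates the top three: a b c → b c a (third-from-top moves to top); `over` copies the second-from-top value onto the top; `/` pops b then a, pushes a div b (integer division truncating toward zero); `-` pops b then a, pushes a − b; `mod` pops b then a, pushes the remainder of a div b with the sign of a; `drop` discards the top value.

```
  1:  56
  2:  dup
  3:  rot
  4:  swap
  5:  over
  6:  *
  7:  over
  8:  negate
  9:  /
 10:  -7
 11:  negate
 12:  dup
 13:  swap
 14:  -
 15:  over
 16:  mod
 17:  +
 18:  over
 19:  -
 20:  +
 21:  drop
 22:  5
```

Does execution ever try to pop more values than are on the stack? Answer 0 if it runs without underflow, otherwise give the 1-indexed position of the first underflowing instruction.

56  → 56
dup → 56 56
rot  — needs 3 operands, stack has 2 → underflow

3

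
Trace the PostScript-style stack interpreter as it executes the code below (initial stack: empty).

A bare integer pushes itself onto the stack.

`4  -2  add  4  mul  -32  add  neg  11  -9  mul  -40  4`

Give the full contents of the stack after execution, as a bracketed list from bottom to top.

4    [4]
-2   [4, -2]
add  [2]
4    [2, 4]
mul  [8]
-32  [8, -32]
add  [-24]
neg  [24]
11   [24, 11]
-9   [24, 11, -9]
mul  [24, -99]
-40  [24, -99, -40]
4    [24, -99, -40, 4]

[24, -99, -40, 4]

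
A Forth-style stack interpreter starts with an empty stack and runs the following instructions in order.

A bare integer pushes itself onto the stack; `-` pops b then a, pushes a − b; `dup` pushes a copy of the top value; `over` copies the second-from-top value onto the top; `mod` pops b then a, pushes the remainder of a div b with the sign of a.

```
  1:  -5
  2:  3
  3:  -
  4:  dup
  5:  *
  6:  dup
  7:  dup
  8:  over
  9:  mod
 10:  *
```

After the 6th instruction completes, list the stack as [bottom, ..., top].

[64, 64]

-5  : -5
3   : -5 3
-   : -8
dup : -8 -8
*   : 64
dup : 64 64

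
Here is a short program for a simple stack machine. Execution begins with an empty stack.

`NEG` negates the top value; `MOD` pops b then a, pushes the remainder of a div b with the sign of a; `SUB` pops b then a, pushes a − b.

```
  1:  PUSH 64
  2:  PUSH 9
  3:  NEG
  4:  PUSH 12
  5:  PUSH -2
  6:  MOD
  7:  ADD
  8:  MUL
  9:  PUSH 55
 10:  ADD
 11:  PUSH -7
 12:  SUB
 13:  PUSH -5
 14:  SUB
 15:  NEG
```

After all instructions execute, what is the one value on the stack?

509

PUSH 64 -> [64]
PUSH 9  -> [64, 9]
NEG     -> [64, -9]
PUSH 12 -> [64, -9, 12]
PUSH -2 -> [64, -9, 12, -2]
MOD     -> [64, -9, 0]
ADD     -> [64, -9]
MUL     -> [-576]
PUSH 55 -> [-576, 55]
ADD     -> [-521]
PUSH -7 -> [-521, -7]
SUB     -> [-514]
PUSH -5 -> [-514, -5]
SUB     -> [-509]
NEG     -> [509]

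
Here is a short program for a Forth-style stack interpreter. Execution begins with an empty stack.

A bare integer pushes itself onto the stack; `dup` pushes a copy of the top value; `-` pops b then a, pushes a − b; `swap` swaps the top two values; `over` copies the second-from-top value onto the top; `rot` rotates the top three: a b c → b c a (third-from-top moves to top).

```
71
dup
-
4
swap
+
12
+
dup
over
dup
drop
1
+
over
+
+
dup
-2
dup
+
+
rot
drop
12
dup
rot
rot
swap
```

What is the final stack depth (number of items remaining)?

71   -> 71
dup  -> 71 71
-    -> 0
4    -> 0 4
swap -> 4 0
+    -> 4
12   -> 4 12
+    -> 16
dup  -> 16 16
over -> 16 16 16
dup  -> 16 16 16 16
drop -> 16 16 16
1    -> 16 16 16 1
+    -> 16 16 17
over -> 16 16 17 16
+    -> 16 16 33
+    -> 16 49
dup  -> 16 49 49
-2   -> 16 49 49 -2
dup  -> 16 49 49 -2 -2
+    -> 16 49 49 -4
+    -> 16 49 45
rot  -> 49 45 16
drop -> 49 45
12   -> 49 45 12
dup  -> 49 45 12 12
rot  -> 49 12 12 45
rot  -> 49 12 45 12
swap -> 49 12 12 45

4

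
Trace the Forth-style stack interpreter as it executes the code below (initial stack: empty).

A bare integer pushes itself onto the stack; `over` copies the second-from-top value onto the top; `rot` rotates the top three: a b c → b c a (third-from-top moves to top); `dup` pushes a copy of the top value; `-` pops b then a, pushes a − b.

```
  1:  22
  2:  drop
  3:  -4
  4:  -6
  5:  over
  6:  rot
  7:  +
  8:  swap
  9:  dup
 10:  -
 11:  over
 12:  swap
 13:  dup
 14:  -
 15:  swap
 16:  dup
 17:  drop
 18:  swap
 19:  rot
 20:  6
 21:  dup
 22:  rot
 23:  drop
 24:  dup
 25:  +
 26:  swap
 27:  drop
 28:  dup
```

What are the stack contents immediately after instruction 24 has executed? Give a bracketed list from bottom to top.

22   → [22]
drop → []
-4   → [-4]
-6   → [-4, -6]
over → [-4, -6, -4]
rot  → [-6, -4, -4]
+    → [-6, -8]
swap → [-8, -6]
dup  → [-8, -6, -6]
-    → [-8, 0]
over → [-8, 0, -8]
swap → [-8, -8, 0]
dup  → [-8, -8, 0, 0]
-    → [-8, -8, 0]
swap → [-8, 0, -8]
dup  → [-8, 0, -8, -8]
drop → [-8, 0, -8]
swap → [-8, -8, 0]
rot  → [-8, 0, -8]
6    → [-8, 0, -8, 6]
dup  → [-8, 0, -8, 6, 6]
rot  → [-8, 0, 6, 6, -8]
drop → [-8, 0, 6, 6]
dup  → [-8, 0, 6, 6, 6]

[-8, 0, 6, 6, 6]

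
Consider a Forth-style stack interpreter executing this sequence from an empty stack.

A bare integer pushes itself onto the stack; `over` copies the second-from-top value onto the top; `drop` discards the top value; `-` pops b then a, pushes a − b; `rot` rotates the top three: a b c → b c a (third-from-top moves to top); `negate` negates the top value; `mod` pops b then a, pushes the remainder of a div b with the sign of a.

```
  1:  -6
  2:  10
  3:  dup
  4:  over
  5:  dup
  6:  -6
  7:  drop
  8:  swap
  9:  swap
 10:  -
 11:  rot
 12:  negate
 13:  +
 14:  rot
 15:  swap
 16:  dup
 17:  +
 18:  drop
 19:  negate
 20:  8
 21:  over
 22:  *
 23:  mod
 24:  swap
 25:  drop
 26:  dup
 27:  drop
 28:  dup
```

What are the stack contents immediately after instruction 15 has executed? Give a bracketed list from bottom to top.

-6     → [-6]
10     → [-6, 10]
dup    → [-6, 10, 10]
over   → [-6, 10, 10, 10]
dup    → [-6, 10, 10, 10, 10]
-6     → [-6, 10, 10, 10, 10, -6]
drop   → [-6, 10, 10, 10, 10]
swap   → [-6, 10, 10, 10, 10]
swap   → [-6, 10, 10, 10, 10]
-      → [-6, 10, 10, 0]
rot    → [-6, 10, 0, 10]
negate → [-6, 10, 0, -10]
+      → [-6, 10, -10]
rot    → [10, -10, -6]
swap   → [10, -6, -10]

[10, -6, -10]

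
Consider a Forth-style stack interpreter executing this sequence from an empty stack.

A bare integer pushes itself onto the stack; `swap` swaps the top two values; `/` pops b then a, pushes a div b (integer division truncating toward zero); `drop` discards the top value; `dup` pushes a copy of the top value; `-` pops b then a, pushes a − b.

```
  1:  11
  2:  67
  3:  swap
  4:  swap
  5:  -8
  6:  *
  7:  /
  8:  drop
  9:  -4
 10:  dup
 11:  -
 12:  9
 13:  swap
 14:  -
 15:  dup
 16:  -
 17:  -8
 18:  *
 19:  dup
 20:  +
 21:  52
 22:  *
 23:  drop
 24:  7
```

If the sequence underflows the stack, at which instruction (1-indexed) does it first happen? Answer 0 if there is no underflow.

0

11   → 11
67   → 11 67
swap → 67 11
swap → 11 67
-8   → 11 67 -8
*    → 11 -536
/    → 0
drop → (empty)
-4   → -4
dup  → -4 -4
-    → 0
9    → 0 9
swap → 9 0
-    → 9
dup  → 9 9
-    → 0
-8   → 0 -8
*    → 0
dup  → 0 0
+    → 0
52   → 0 52
*    → 0
drop → (empty)
7    → 7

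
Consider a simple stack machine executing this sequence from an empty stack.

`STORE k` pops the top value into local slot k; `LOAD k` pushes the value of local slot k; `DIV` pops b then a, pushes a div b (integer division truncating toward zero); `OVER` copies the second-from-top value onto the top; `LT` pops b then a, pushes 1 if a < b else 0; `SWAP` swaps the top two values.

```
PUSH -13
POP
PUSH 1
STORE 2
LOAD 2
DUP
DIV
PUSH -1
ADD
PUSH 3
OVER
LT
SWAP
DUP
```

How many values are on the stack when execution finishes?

3

PUSH -13 : -13
POP      : (empty)
PUSH 1   : 1
STORE 2  : (empty)
LOAD 2   : 1
DUP      : 1 1
DIV      : 1
PUSH -1  : 1 -1
ADD      : 0
PUSH 3   : 0 3
OVER     : 0 3 0
LT       : 0 0
SWAP     : 0 0
DUP      : 0 0 0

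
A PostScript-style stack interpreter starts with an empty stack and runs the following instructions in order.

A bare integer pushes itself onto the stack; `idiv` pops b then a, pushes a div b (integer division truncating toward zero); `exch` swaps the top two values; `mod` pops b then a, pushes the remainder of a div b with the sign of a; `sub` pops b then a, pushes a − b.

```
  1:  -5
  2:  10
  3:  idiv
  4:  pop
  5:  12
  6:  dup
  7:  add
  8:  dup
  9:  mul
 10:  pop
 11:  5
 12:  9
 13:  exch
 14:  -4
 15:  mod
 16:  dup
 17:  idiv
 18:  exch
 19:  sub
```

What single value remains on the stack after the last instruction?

-5   -> [-5]
10   -> [-5, 10]
idiv -> [0]
pop  -> []
12   -> [12]
dup  -> [12, 12]
add  -> [24]
dup  -> [24, 24]
mul  -> [576]
pop  -> []
5    -> [5]
9    -> [5, 9]
exch -> [9, 5]
-4   -> [9, 5, -4]
mod  -> [9, 1]
dup  -> [9, 1, 1]
idiv -> [9, 1]
exch -> [1, 9]
sub  -> [-8]

-8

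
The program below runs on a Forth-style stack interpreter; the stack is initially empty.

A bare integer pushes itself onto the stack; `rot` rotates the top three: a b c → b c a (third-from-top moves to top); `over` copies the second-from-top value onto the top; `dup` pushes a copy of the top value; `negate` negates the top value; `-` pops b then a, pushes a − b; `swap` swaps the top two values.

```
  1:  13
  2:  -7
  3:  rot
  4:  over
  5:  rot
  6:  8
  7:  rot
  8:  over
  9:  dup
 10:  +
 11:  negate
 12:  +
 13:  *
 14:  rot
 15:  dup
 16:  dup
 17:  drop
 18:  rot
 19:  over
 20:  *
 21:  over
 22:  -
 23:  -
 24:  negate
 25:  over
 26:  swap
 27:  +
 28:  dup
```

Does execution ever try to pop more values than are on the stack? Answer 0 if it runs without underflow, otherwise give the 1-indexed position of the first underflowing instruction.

13 → [13]
-7 → [13, -7]
rot  — needs 3 operands, stack has 2 → underflow

3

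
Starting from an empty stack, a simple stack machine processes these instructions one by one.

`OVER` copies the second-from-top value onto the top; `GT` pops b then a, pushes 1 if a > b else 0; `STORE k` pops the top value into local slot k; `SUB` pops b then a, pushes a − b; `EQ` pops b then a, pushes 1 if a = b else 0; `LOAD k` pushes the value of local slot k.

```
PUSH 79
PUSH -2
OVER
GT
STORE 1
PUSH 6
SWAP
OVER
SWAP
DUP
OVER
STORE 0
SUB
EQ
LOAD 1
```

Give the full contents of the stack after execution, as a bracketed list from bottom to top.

PUSH 79  79
PUSH -2  79 -2
OVER     79 -2 79
GT       79 0
STORE 1  79
PUSH 6   79 6
SWAP     6 79
OVER     6 79 6
SWAP     6 6 79
DUP      6 6 79 79
OVER     6 6 79 79 79
STORE 0  6 6 79 79
SUB      6 6 0
EQ       6 0
LOAD 1   6 0 0

[6, 0, 0]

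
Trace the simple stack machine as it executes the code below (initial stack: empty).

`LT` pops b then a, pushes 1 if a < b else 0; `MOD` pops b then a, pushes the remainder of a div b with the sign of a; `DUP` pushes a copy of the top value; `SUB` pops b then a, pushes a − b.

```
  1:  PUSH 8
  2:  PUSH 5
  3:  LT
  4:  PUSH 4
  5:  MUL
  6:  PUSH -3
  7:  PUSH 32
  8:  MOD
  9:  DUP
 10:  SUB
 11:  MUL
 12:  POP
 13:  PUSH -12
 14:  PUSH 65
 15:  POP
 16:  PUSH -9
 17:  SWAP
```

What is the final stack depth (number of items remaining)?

2

PUSH 8   → [8]
PUSH 5   → [8, 5]
LT       → [0]
PUSH 4   → [0, 4]
MUL      → [0]
PUSH -3  → [0, -3]
PUSH 32  → [0, -3, 32]
MOD      → [0, -3]
DUP      → [0, -3, -3]
SUB      → [0, 0]
MUL      → [0]
POP      → []
PUSH -12 → [-12]
PUSH 65  → [-12, 65]
POP      → [-12]
PUSH -9  → [-12, -9]
SWAP     → [-9, -12]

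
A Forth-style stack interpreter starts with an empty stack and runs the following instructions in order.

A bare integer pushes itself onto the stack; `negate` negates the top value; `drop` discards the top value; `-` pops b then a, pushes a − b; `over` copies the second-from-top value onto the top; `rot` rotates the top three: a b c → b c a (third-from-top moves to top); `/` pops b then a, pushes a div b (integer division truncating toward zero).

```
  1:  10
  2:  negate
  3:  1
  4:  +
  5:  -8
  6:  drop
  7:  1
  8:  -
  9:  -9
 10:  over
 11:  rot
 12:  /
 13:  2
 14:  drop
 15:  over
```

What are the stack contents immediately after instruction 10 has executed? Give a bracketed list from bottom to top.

[-10, -9, -10]

10     : [10]
negate : [-10]
1      : [-10, 1]
+      : [-9]
-8     : [-9, -8]
drop   : [-9]
1      : [-9, 1]
-      : [-10]
-9     : [-10, -9]
over   : [-10, -9, -10]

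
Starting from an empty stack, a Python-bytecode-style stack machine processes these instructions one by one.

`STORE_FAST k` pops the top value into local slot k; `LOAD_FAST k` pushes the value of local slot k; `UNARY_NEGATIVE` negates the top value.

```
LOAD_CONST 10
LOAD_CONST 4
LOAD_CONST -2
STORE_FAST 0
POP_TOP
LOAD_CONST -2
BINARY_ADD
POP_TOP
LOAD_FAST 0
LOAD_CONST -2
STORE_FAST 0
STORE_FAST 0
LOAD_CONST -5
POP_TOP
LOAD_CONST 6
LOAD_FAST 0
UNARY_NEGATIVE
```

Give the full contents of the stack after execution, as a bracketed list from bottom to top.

[6, 2]

LOAD_CONST 10  -> [10]
LOAD_CONST 4   -> [10, 4]
LOAD_CONST -2  -> [10, 4, -2]
STORE_FAST 0   -> [10, 4]
POP_TOP        -> [10]
LOAD_CONST -2  -> [10, -2]
BINARY_ADD     -> [8]
POP_TOP        -> []
LOAD_FAST 0    -> [-2]
LOAD_CONST -2  -> [-2, -2]
STORE_FAST 0   -> [-2]
STORE_FAST 0   -> []
LOAD_CONST -5  -> [-5]
POP_TOP        -> []
LOAD_CONST 6   -> [6]
LOAD_FAST 0    -> [6, -2]
UNARY_NEGATIVE -> [6, 2]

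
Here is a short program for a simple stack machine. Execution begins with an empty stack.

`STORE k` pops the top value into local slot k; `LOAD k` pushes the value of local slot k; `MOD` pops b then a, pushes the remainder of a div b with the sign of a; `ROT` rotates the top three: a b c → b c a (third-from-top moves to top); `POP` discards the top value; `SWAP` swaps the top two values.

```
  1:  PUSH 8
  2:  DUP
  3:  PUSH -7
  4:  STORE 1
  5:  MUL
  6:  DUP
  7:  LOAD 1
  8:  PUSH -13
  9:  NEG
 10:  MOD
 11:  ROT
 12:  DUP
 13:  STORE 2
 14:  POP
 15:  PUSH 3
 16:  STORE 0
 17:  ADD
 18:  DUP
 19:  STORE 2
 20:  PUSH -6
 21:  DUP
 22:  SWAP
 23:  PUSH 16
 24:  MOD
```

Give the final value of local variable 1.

PUSH 8   → 8
DUP      → 8 8
PUSH -7  → 8 8 -7
STORE 1  → 8 8
MUL      → 64
DUP      → 64 64
LOAD 1   → 64 64 -7
PUSH -13 → 64 64 -7 -13
NEG      → 64 64 -7 13
MOD      → 64 64 -7
ROT      → 64 -7 64
DUP      → 64 -7 64 64
STORE 2  → 64 -7 64
POP      → 64 -7
PUSH 3   → 64 -7 3
STORE 0  → 64 -7
ADD      → 57
DUP      → 57 57
STORE 2  → 57
PUSH -6  → 57 -6
DUP      → 57 -6 -6
SWAP     → 57 -6 -6
PUSH 16  → 57 -6 -6 16
MOD      → 57 -6 -6

-7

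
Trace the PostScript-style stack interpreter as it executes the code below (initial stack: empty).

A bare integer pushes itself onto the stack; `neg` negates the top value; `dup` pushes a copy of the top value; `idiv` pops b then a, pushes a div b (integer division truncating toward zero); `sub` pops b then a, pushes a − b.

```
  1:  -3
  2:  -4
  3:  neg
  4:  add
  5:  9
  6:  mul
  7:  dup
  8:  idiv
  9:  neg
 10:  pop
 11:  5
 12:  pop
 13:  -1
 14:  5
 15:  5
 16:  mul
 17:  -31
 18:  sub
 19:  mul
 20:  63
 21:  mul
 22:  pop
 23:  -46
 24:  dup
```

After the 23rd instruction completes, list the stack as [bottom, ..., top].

-3    [-3]
-4    [-3, -4]
neg   [-3, 4]
add   [1]
9     [1, 9]
mul   [9]
dup   [9, 9]
idiv  [1]
neg   [-1]
pop   []
5     [5]
pop   []
-1    [-1]
5     [-1, 5]
5     [-1, 5, 5]
mul   [-1, 25]
-31   [-1, 25, -31]
sub   [-1, 56]
mul   [-56]
63    [-56, 63]
mul   [-3528]
pop   []
-46   [-46]

[-46]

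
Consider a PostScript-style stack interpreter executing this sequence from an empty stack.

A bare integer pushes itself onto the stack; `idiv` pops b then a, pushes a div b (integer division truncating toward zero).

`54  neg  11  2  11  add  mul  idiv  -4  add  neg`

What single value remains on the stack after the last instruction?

54   → 54
neg  → -54
11   → -54 11
2    → -54 11 2
11   → -54 11 2 11
add  → -54 11 13
mul  → -54 143
idiv → 0
-4   → 0 -4
add  → -4
neg  → 4

4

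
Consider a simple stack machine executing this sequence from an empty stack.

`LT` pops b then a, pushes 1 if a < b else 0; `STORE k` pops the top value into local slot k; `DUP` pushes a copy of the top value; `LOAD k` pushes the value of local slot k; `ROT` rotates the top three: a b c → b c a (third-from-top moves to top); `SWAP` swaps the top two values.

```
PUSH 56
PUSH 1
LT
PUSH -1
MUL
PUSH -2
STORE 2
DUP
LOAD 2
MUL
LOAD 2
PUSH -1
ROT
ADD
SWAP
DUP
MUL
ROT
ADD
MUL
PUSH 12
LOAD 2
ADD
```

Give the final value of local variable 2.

PUSH 56 : 56
PUSH 1  : 56 1
LT      : 0
PUSH -1 : 0 -1
MUL     : 0
PUSH -2 : 0 -2
STORE 2 : 0
DUP     : 0 0
LOAD 2  : 0 0 -2
MUL     : 0 0
LOAD 2  : 0 0 -2
PUSH -1 : 0 0 -2 -1
ROT     : 0 -2 -1 0
ADD     : 0 -2 -1
SWAP    : 0 -1 -2
DUP     : 0 -1 -2 -2
MUL     : 0 -1 4
ROT     : -1 4 0
ADD     : -1 4
MUL     : -4
PUSH 12 : -4 12
LOAD 2  : -4 12 -2
ADD     : -4 10

-2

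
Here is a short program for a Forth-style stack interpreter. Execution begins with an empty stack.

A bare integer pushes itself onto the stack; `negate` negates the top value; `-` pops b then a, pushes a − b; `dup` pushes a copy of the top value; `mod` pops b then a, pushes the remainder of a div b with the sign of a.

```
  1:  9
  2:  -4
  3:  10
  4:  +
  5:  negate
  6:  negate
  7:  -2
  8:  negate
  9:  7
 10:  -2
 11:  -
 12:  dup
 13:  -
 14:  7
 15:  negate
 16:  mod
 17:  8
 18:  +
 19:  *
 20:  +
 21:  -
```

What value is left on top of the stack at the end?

-13

9       9
-4      9 -4
10      9 -4 10
+       9 6
negate  9 -6
negate  9 6
-2      9 6 -2
negate  9 6 2
7       9 6 2 7
-2      9 6 2 7 -2
-       9 6 2 9
dup     9 6 2 9 9
-       9 6 2 0
7       9 6 2 0 7
negate  9 6 2 0 -7
mod     9 6 2 0
8       9 6 2 0 8
+       9 6 2 8
*       9 6 16
+       9 22
-       -13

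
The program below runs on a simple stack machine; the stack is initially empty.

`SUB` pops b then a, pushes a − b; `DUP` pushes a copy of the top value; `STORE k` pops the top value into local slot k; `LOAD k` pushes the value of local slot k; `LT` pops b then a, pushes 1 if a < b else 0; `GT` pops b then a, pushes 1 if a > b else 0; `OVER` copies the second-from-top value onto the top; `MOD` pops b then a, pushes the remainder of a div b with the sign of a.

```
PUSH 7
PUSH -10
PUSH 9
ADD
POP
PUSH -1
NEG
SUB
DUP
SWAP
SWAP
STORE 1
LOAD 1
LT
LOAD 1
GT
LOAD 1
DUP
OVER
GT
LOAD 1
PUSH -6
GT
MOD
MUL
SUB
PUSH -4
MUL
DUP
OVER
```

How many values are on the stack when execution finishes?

3

PUSH 7   → 7
PUSH -10 → 7 -10
PUSH 9   → 7 -10 9
ADD      → 7 -1
POP      → 7
PUSH -1  → 7 -1
NEG      → 7 1
SUB      → 6
DUP      → 6 6
SWAP     → 6 6
SWAP     → 6 6
STORE 1  → 6
LOAD 1   → 6 6
LT       → 0
LOAD 1   → 0 6
GT       → 0
LOAD 1   → 0 6
DUP      → 0 6 6
OVER     → 0 6 6 6
GT       → 0 6 0
LOAD 1   → 0 6 0 6
PUSH -6  → 0 6 0 6 -6
GT       → 0 6 0 1
MOD      → 0 6 0
MUL      → 0 0
SUB      → 0
PUSH -4  → 0 -4
MUL      → 0
DUP      → 0 0
OVER     → 0 0 0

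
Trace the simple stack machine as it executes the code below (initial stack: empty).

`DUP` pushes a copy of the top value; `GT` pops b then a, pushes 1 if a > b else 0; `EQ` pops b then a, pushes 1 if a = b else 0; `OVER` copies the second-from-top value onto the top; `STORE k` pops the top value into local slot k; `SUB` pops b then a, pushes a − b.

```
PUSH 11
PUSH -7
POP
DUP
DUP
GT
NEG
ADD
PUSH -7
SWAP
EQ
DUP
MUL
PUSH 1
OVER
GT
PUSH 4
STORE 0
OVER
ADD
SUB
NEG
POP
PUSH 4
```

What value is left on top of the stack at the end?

PUSH 11 : 11
PUSH -7 : 11 -7
POP     : 11
DUP     : 11 11
DUP     : 11 11 11
GT      : 11 0
NEG     : 11 0
ADD     : 11
PUSH -7 : 11 -7
SWAP    : -7 11
EQ      : 0
DUP     : 0 0
MUL     : 0
PUSH 1  : 0 1
OVER    : 0 1 0
GT      : 0 1
PUSH 4  : 0 1 4
STORE 0 : 0 1
OVER    : 0 1 0
ADD     : 0 1
SUB     : -1
NEG     : 1
POP     : (empty)
PUSH 4  : 4

4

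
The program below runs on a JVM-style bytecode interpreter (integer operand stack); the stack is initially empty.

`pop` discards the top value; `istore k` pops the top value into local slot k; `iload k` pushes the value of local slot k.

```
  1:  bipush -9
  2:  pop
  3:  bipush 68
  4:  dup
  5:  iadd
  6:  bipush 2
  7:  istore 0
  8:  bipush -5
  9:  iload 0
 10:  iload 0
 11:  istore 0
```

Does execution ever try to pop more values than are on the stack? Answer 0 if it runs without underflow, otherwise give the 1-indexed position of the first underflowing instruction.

0

bipush -9 → [-9]
pop       → []
bipush 68 → [68]
dup       → [68, 68]
iadd      → [136]
bipush 2  → [136, 2]
istore 0  → [136]
bipush -5 → [136, -5]
iload 0   → [136, -5, 2]
iload 0   → [136, -5, 2, 2]
istore 0  → [136, -5, 2]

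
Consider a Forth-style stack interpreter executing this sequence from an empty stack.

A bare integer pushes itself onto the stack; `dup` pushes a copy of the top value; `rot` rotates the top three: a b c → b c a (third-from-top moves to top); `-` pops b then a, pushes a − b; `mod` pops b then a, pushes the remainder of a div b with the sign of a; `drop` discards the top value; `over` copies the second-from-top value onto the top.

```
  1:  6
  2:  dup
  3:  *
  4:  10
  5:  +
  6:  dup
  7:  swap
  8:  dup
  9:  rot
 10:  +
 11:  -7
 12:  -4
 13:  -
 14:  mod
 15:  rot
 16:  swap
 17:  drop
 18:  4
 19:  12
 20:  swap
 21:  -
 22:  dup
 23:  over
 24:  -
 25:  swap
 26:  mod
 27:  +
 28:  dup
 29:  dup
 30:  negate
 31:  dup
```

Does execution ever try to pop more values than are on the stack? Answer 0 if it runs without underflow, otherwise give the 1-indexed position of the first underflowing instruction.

6    -> 6
dup  -> 6 6
*    -> 36
10   -> 36 10
+    -> 46
dup  -> 46 46
swap -> 46 46
dup  -> 46 46 46
rot  -> 46 46 46
+    -> 46 92
-7   -> 46 92 -7
-4   -> 46 92 -7 -4
-    -> 46 92 -3
mod  -> 46 2
rot  — needs 3 operands, stack has 2 → underflow

15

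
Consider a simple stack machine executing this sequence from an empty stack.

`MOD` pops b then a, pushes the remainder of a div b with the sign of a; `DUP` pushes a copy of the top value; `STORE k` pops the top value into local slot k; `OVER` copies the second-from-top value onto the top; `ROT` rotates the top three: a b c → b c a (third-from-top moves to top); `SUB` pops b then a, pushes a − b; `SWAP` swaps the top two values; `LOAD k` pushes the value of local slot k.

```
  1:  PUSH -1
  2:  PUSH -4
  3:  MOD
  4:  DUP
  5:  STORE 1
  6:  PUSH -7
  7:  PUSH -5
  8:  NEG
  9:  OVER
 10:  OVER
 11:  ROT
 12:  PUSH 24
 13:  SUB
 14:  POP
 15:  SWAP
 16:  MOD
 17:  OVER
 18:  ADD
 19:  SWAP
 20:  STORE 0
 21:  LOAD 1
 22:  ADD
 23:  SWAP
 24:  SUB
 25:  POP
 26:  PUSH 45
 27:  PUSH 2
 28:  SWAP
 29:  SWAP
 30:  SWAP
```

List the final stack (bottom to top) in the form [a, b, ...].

[2, 45]

PUSH -1  -1
PUSH -4  -1 -4
MOD      -1
DUP      -1 -1
STORE 1  -1
PUSH -7  -1 -7
PUSH -5  -1 -7 -5
NEG      -1 -7 5
OVER     -1 -7 5 -7
OVER     -1 -7 5 -7 5
ROT      -1 -7 -7 5 5
PUSH 24  -1 -7 -7 5 5 24
SUB      -1 -7 -7 5 -19
POP      -1 -7 -7 5
SWAP     -1 -7 5 -7
MOD      -1 -7 5
OVER     -1 -7 5 -7
ADD      -1 -7 -2
SWAP     -1 -2 -7
STORE 0  -1 -2
LOAD 1   -1 -2 -1
ADD      -1 -3
SWAP     -3 -1
SUB      -2
POP      (empty)
PUSH 45  45
PUSH 2   45 2
SWAP     2 45
SWAP     45 2
SWAP     2 45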